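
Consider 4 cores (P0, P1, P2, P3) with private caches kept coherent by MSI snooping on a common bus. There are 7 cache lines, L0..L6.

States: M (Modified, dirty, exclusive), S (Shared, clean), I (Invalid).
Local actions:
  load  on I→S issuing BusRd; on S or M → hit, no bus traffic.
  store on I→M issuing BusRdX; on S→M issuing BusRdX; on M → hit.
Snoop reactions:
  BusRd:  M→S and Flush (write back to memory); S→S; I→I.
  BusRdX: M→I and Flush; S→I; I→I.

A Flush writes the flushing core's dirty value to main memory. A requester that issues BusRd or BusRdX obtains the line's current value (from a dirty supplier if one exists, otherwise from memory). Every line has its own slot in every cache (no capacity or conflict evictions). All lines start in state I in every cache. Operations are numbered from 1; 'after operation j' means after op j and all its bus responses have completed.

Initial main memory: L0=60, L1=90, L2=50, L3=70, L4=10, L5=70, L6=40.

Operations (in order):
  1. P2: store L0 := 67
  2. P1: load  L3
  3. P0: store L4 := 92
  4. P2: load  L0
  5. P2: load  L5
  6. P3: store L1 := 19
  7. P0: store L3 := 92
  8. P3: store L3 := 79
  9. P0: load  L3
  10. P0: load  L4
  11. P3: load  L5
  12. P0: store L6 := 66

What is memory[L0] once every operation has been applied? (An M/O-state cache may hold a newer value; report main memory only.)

  op1 P2: store L0 := 67 → I/I/M/I on L0; bus BusRdX; mem=60
  op2 P1: load  L3 → I/S/I/I on L3; bus BusRd; mem=70
  op3 P0: store L4 := 92 → M/I/I/I on L4; bus BusRdX; mem=10
  op4 P2: load  L0 → I/I/M/I on L0; bus (none); mem=60
  op5 P2: load  L5 → I/I/S/I on L5; bus BusRd; mem=70
  op6 P3: store L1 := 19 → I/I/I/M on L1; bus BusRdX; mem=90
  op7 P0: store L3 := 92 → M/I/I/I on L3; bus BusRdX; mem=70
  op8 P3: store L3 := 79 → I/I/I/M on L3; bus BusRdX Flush; mem=92
  op9 P0: load  L3 → S/I/I/S on L3; bus BusRd Flush; mem=79
  op10 P0: load  L4 → M/I/I/I on L4; bus (none); mem=10
  op11 P3: load  L5 → I/I/S/S on L5; bus BusRd; mem=70
  op12 P0: store L6 := 66 → M/I/I/I on L6; bus BusRdX; mem=40

memory[L0] = 60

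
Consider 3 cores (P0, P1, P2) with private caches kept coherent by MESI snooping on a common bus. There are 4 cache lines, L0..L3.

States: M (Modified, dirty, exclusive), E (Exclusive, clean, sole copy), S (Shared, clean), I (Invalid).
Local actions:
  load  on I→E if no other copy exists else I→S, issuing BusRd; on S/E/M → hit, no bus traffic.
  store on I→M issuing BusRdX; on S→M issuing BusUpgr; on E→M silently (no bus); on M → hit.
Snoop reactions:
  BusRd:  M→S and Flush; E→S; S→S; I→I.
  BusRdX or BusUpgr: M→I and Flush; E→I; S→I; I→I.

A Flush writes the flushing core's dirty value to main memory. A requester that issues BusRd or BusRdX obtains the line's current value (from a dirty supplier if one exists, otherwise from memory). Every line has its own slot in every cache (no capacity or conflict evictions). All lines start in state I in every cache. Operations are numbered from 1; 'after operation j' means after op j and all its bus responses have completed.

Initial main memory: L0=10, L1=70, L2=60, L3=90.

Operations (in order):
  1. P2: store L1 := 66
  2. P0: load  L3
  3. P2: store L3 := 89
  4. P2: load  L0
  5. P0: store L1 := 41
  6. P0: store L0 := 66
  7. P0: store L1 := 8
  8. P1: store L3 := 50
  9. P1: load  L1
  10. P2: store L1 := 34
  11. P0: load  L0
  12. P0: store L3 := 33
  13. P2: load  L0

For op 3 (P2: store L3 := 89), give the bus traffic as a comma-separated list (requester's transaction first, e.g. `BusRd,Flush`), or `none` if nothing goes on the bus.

[1] P2: store L1 := 66 | P0:I, P1:I, P2:M(66) | bus: BusRdX
[2] P0: load  L3 | P0:E(90), P1:I, P2:I | bus: BusRd
[3] P2: store L3 := 89 | P0:I, P1:I, P2:M(89) | bus: BusRdX
[4] P2: load  L0 | P0:I, P1:I, P2:E(10) | bus: BusRd
[5] P0: store L1 := 41 | P0:M(41), P1:I, P2:I | bus: BusRdX,Flush
[6] P0: store L0 := 66 | P0:M(66), P1:I, P2:I | bus: BusRdX
[7] P0: store L1 := 8 | P0:M(8), P1:I, P2:I | bus: none
[8] P1: store L3 := 50 | P0:I, P1:M(50), P2:I | bus: BusRdX,Flush
[9] P1: load  L1 | P0:S(8), P1:S(8), P2:I | bus: BusRd,Flush
[10] P2: store L1 := 34 | P0:I, P1:I, P2:M(34) | bus: BusRdX
[11] P0: load  L0 | P0:M(66), P1:I, P2:I | bus: none
[12] P0: store L3 := 33 | P0:M(33), P1:I, P2:I | bus: BusRdX,Flush
[13] P2: load  L0 | P0:S(66), P1:I, P2:S(66) | bus: BusRd,Flush

bus = BusRdX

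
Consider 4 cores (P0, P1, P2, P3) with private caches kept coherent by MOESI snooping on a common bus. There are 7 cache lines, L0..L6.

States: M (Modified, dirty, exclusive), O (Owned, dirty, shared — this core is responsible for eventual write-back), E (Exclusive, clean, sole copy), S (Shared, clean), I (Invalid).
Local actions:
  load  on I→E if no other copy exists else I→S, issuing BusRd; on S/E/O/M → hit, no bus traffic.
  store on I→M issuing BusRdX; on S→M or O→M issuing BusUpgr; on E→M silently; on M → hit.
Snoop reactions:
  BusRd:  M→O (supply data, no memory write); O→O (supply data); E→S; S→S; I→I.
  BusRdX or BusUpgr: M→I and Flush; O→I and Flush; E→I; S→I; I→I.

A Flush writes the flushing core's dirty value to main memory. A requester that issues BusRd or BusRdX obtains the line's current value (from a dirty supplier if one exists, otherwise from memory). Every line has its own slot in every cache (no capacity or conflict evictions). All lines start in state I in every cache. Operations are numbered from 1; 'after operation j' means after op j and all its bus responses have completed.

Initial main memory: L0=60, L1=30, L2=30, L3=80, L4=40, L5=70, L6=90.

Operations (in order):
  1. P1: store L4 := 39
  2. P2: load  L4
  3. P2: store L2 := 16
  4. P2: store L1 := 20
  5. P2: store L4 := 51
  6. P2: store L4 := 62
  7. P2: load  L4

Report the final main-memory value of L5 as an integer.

memory[L5] = 70

step 1: P1: store L4 := 39  ⟶  IMII  (L4)  txn=BusRdX  M[L4]=40
step 2: P2: load  L4  ⟶  IOSI  (L4)  txn=BusRd  M[L4]=40
step 3: P2: store L2 := 16  ⟶  IIMI  (L2)  txn=BusRdX  M[L2]=30
step 4: P2: store L1 := 20  ⟶  IIMI  (L1)  txn=BusRdX  M[L1]=30
step 5: P2: store L4 := 51  ⟶  IIMI  (L4)  txn=BusUpgr+Flush  M[L4]=39
step 6: P2: store L4 := 62  ⟶  IIMI  (L4)  txn=∅  M[L4]=39
step 7: P2: load  L4  ⟶  IIMI  (L4)  txn=∅  M[L4]=39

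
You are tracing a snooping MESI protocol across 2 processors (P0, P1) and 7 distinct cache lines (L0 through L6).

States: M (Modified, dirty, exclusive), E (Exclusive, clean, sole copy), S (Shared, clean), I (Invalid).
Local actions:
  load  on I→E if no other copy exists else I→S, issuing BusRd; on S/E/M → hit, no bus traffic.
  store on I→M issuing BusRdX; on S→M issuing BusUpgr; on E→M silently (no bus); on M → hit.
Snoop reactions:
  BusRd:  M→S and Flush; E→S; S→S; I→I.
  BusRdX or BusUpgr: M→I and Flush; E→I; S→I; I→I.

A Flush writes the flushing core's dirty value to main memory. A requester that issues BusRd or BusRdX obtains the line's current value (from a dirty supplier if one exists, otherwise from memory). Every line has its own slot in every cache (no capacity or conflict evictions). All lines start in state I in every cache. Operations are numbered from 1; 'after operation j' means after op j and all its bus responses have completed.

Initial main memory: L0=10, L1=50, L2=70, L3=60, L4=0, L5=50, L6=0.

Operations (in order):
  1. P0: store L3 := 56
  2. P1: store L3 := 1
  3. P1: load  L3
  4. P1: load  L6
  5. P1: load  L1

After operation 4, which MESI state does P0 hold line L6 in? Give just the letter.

state = I

1. P0: store L3 := 56  bus=[BusRdX]  L3: P0=M P1=I  mem[L3]=60
2. P1: store L3 := 1  bus=[BusRdX,Flush]  L3: P0=I P1=M  mem[L3]=56
3. P1: load  L3  bus=[-]  L3: P0=I P1=M  mem[L3]=56
4. P1: load  L6  bus=[BusRd]  L6: P0=I P1=E  mem[L6]=0
5. P1: load  L1  bus=[BusRd]  L1: P0=I P1=E  mem[L1]=50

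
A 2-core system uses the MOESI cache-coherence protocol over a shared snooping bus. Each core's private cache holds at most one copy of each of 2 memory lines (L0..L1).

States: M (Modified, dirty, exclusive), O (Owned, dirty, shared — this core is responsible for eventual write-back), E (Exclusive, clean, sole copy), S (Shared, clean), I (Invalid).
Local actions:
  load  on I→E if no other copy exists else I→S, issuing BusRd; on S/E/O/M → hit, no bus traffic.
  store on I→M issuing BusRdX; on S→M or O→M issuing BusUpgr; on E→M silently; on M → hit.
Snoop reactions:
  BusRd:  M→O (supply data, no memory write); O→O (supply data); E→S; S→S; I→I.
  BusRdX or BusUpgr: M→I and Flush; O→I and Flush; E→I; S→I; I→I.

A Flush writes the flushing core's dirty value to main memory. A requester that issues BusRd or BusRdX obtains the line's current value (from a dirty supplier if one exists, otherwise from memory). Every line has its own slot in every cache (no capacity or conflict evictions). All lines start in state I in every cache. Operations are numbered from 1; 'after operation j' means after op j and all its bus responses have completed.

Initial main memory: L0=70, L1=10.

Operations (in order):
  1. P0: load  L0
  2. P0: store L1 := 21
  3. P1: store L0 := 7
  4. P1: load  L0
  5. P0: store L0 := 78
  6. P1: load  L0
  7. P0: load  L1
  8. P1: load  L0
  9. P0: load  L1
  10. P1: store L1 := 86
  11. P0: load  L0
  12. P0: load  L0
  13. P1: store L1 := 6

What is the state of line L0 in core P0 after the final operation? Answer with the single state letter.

1. P0: load  L0  bus=[BusRd]  L0: P0=E P1=I  mem[L0]=70
2. P0: store L1 := 21  bus=[BusRdX]  L1: P0=M P1=I  mem[L1]=10
3. P1: store L0 := 7  bus=[BusRdX]  L0: P0=I P1=M  mem[L0]=70
4. P1: load  L0  bus=[-]  L0: P0=I P1=M  mem[L0]=70
5. P0: store L0 := 78  bus=[BusRdX,Flush]  L0: P0=M P1=I  mem[L0]=7
6. P1: load  L0  bus=[BusRd]  L0: P0=O P1=S  mem[L0]=7
7. P0: load  L1  bus=[-]  L1: P0=M P1=I  mem[L1]=10
8. P1: load  L0  bus=[-]  L0: P0=O P1=S  mem[L0]=7
9. P0: load  L1  bus=[-]  L1: P0=M P1=I  mem[L1]=10
10. P1: store L1 := 86  bus=[BusRdX,Flush]  L1: P0=I P1=M  mem[L1]=21
11. P0: load  L0  bus=[-]  L0: P0=O P1=S  mem[L0]=7
12. P0: load  L0  bus=[-]  L0: P0=O P1=S  mem[L0]=7
13. P1: store L1 := 6  bus=[-]  L1: P0=I P1=M  mem[L1]=21

state = O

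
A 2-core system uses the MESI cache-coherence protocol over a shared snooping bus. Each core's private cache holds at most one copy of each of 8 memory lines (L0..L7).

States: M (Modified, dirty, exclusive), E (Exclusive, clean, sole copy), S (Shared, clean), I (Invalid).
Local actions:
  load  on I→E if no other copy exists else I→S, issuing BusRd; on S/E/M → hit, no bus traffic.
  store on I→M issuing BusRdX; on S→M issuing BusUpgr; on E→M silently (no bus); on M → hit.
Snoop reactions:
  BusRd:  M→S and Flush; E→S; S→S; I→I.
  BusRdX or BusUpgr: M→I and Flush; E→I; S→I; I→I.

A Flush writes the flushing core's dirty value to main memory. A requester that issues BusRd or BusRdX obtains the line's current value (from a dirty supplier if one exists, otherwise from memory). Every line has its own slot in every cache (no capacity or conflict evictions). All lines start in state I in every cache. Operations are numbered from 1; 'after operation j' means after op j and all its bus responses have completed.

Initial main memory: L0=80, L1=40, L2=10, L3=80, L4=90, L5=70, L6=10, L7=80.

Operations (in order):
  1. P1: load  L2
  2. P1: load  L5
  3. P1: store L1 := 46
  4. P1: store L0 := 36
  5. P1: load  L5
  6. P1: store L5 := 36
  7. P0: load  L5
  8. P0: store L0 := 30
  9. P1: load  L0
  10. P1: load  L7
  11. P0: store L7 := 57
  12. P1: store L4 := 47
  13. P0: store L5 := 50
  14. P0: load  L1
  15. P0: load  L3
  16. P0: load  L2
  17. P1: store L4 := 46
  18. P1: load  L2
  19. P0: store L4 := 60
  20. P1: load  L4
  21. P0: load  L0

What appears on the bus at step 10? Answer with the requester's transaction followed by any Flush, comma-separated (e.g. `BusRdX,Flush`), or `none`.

[1] P1: load  L2 | P0:I, P1:E(10) | bus: BusRd
[2] P1: load  L5 | P0:I, P1:E(70) | bus: BusRd
[3] P1: store L1 := 46 | P0:I, P1:M(46) | bus: BusRdX
[4] P1: store L0 := 36 | P0:I, P1:M(36) | bus: BusRdX
[5] P1: load  L5 | P0:I, P1:E(70) | bus: none
[6] P1: store L5 := 36 | P0:I, P1:M(36) | bus: none
[7] P0: load  L5 | P0:S(36), P1:S(36) | bus: BusRd,Flush
[8] P0: store L0 := 30 | P0:M(30), P1:I | bus: BusRdX,Flush
[9] P1: load  L0 | P0:S(30), P1:S(30) | bus: BusRd,Flush
[10] P1: load  L7 | P0:I, P1:E(80) | bus: BusRd
[11] P0: store L7 := 57 | P0:M(57), P1:I | bus: BusRdX
[12] P1: store L4 := 47 | P0:I, P1:M(47) | bus: BusRdX
[13] P0: store L5 := 50 | P0:M(50), P1:I | bus: BusUpgr
[14] P0: load  L1 | P0:S(46), P1:S(46) | bus: BusRd,Flush
[15] P0: load  L3 | P0:E(80), P1:I | bus: BusRd
[16] P0: load  L2 | P0:S(10), P1:S(10) | bus: BusRd
[17] P1: store L4 := 46 | P0:I, P1:M(46) | bus: none
[18] P1: load  L2 | P0:S(10), P1:S(10) | bus: none
[19] P0: store L4 := 60 | P0:M(60), P1:I | bus: BusRdX,Flush
[20] P1: load  L4 | P0:S(60), P1:S(60) | bus: BusRd,Flush
[21] P0: load  L0 | P0:S(30), P1:S(30) | bus: none

bus = BusRd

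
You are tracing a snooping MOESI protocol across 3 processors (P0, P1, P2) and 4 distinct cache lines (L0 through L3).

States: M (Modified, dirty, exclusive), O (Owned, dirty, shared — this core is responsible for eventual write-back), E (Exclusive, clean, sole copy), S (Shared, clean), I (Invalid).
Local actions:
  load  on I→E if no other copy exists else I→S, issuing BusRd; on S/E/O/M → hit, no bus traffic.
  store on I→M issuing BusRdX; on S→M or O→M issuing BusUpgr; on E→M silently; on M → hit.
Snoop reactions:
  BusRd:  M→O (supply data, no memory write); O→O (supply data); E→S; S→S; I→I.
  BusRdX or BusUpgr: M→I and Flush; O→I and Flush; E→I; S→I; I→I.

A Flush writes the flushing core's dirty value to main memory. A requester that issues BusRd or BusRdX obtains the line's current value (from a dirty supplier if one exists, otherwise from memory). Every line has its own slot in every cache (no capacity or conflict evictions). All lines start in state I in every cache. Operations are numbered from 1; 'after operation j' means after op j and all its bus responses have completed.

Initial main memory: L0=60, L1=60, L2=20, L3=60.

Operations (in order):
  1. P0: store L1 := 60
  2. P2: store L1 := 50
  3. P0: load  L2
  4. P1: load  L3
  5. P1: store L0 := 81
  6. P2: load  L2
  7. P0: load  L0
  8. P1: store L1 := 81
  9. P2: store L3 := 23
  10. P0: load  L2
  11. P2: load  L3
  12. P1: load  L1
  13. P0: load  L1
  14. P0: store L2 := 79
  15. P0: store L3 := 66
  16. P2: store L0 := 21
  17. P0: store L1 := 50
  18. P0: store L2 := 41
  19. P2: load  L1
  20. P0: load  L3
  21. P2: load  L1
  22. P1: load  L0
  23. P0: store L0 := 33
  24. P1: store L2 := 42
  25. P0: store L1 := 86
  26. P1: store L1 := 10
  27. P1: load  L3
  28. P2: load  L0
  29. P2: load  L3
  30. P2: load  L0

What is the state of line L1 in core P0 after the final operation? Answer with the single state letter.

step 1: P0: store L1 := 60  ⟶  MII  (L1)  txn=BusRdX  M[L1]=60
step 2: P2: store L1 := 50  ⟶  IIM  (L1)  txn=BusRdX+Flush  M[L1]=60
step 3: P0: load  L2  ⟶  EII  (L2)  txn=BusRd  M[L2]=20
step 4: P1: load  L3  ⟶  IEI  (L3)  txn=BusRd  M[L3]=60
step 5: P1: store L0 := 81  ⟶  IMI  (L0)  txn=BusRdX  M[L0]=60
step 6: P2: load  L2  ⟶  SIS  (L2)  txn=BusRd  M[L2]=20
step 7: P0: load  L0  ⟶  SOI  (L0)  txn=BusRd  M[L0]=60
step 8: P1: store L1 := 81  ⟶  IMI  (L1)  txn=BusRdX+Flush  M[L1]=50
step 9: P2: store L3 := 23  ⟶  IIM  (L3)  txn=BusRdX  M[L3]=60
step 10: P0: load  L2  ⟶  SIS  (L2)  txn=∅  M[L2]=20
step 11: P2: load  L3  ⟶  IIM  (L3)  txn=∅  M[L3]=60
step 12: P1: load  L1  ⟶  IMI  (L1)  txn=∅  M[L1]=50
step 13: P0: load  L1  ⟶  SOI  (L1)  txn=BusRd  M[L1]=50
step 14: P0: store L2 := 79  ⟶  MII  (L2)  txn=BusUpgr  M[L2]=20
step 15: P0: store L3 := 66  ⟶  MII  (L3)  txn=BusRdX+Flush  M[L3]=23
step 16: P2: store L0 := 21  ⟶  IIM  (L0)  txn=BusRdX+Flush  M[L0]=81
step 17: P0: store L1 := 50  ⟶  MII  (L1)  txn=BusUpgr+Flush  M[L1]=81
step 18: P0: store L2 := 41  ⟶  MII  (L2)  txn=∅  M[L2]=20
step 19: P2: load  L1  ⟶  OIS  (L1)  txn=BusRd  M[L1]=81
step 20: P0: load  L3  ⟶  MII  (L3)  txn=∅  M[L3]=23
step 21: P2: load  L1  ⟶  OIS  (L1)  txn=∅  M[L1]=81
step 22: P1: load  L0  ⟶  ISO  (L0)  txn=BusRd  M[L0]=81
step 23: P0: store L0 := 33  ⟶  MII  (L0)  txn=BusRdX+Flush  M[L0]=21
step 24: P1: store L2 := 42  ⟶  IMI  (L2)  txn=BusRdX+Flush  M[L2]=41
step 25: P0: store L1 := 86  ⟶  MII  (L1)  txn=BusUpgr  M[L1]=81
step 26: P1: store L1 := 10  ⟶  IMI  (L1)  txn=BusRdX+Flush  M[L1]=86
step 27: P1: load  L3  ⟶  OSI  (L3)  txn=BusRd  M[L3]=23
step 28: P2: load  L0  ⟶  OIS  (L0)  txn=BusRd  M[L0]=21
step 29: P2: load  L3  ⟶  OSS  (L3)  txn=BusRd  M[L3]=23
step 30: P2: load  L0  ⟶  OIS  (L0)  txn=∅  M[L0]=21

state = I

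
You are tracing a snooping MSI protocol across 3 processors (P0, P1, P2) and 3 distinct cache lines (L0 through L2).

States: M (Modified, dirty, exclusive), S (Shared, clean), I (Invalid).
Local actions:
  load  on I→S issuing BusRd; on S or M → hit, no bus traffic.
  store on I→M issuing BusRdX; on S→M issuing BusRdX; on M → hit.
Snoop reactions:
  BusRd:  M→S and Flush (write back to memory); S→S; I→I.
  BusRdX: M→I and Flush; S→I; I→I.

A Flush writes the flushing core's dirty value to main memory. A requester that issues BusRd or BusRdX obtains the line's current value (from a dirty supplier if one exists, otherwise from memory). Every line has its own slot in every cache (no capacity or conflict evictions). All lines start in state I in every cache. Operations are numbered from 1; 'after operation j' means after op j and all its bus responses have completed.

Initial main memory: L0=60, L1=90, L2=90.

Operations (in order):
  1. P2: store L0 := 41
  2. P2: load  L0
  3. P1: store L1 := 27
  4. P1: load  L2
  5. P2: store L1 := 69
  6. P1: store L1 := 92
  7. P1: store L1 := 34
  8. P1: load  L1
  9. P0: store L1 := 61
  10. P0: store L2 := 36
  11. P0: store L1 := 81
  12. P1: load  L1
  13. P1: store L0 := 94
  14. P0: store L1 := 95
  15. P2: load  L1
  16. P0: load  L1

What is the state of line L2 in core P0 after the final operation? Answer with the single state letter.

state = M

1. P2: store L0 := 41  bus=[BusRdX]  L0: P0=I P1=I P2=M  mem[L0]=60
2. P2: load  L0  bus=[-]  L0: P0=I P1=I P2=M  mem[L0]=60
3. P1: store L1 := 27  bus=[BusRdX]  L1: P0=I P1=M P2=I  mem[L1]=90
4. P1: load  L2  bus=[BusRd]  L2: P0=I P1=S P2=I  mem[L2]=90
5. P2: store L1 := 69  bus=[BusRdX,Flush]  L1: P0=I P1=I P2=M  mem[L1]=27
6. P1: store L1 := 92  bus=[BusRdX,Flush]  L1: P0=I P1=M P2=I  mem[L1]=69
7. P1: store L1 := 34  bus=[-]  L1: P0=I P1=M P2=I  mem[L1]=69
8. P1: load  L1  bus=[-]  L1: P0=I P1=M P2=I  mem[L1]=69
9. P0: store L1 := 61  bus=[BusRdX,Flush]  L1: P0=M P1=I P2=I  mem[L1]=34
10. P0: store L2 := 36  bus=[BusRdX]  L2: P0=M P1=I P2=I  mem[L2]=90
11. P0: store L1 := 81  bus=[-]  L1: P0=M P1=I P2=I  mem[L1]=34
12. P1: load  L1  bus=[BusRd,Flush]  L1: P0=S P1=S P2=I  mem[L1]=81
13. P1: store L0 := 94  bus=[BusRdX,Flush]  L0: P0=I P1=M P2=I  mem[L0]=41
14. P0: store L1 := 95  bus=[BusRdX]  L1: P0=M P1=I P2=I  mem[L1]=81
15. P2: load  L1  bus=[BusRd,Flush]  L1: P0=S P1=I P2=S  mem[L1]=95
16. P0: load  L1  bus=[-]  L1: P0=S P1=I P2=S  mem[L1]=95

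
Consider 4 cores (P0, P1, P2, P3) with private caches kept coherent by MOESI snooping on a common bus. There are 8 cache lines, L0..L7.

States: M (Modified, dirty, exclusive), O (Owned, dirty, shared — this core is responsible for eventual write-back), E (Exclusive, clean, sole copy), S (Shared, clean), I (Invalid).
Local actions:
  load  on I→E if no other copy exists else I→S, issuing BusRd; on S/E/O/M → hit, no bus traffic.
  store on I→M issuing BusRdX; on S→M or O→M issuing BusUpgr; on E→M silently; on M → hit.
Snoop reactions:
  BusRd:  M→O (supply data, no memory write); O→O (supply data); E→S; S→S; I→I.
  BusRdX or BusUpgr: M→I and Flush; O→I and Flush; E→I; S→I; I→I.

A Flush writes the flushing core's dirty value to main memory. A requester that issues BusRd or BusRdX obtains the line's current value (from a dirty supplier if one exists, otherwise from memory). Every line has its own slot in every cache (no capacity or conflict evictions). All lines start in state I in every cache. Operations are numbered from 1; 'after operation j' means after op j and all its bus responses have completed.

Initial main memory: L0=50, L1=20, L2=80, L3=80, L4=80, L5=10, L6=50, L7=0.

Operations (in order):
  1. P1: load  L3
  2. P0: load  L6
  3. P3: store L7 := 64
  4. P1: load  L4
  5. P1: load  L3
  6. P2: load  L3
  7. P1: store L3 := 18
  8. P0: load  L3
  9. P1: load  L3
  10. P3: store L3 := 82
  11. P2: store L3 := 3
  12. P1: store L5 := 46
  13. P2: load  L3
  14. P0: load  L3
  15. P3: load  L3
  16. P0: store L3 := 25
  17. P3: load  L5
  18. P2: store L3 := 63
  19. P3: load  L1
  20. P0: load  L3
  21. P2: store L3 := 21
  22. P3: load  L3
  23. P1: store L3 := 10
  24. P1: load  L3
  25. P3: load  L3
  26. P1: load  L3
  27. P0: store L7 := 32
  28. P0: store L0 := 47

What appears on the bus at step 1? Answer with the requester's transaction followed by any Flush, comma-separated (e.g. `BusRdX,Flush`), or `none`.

step 1: P1: load  L3  ⟶  IEII  (L3)  txn=BusRd  M[L3]=80
step 2: P0: load  L6  ⟶  EIII  (L6)  txn=BusRd  M[L6]=50
step 3: P3: store L7 := 64  ⟶  IIIM  (L7)  txn=BusRdX  M[L7]=0
step 4: P1: load  L4  ⟶  IEII  (L4)  txn=BusRd  M[L4]=80
step 5: P1: load  L3  ⟶  IEII  (L3)  txn=∅  M[L3]=80
step 6: P2: load  L3  ⟶  ISSI  (L3)  txn=BusRd  M[L3]=80
step 7: P1: store L3 := 18  ⟶  IMII  (L3)  txn=BusUpgr  M[L3]=80
step 8: P0: load  L3  ⟶  SOII  (L3)  txn=BusRd  M[L3]=80
step 9: P1: load  L3  ⟶  SOII  (L3)  txn=∅  M[L3]=80
step 10: P3: store L3 := 82  ⟶  IIIM  (L3)  txn=BusRdX+Flush  M[L3]=18
step 11: P2: store L3 := 3  ⟶  IIMI  (L3)  txn=BusRdX+Flush  M[L3]=82
step 12: P1: store L5 := 46  ⟶  IMII  (L5)  txn=BusRdX  M[L5]=10
step 13: P2: load  L3  ⟶  IIMI  (L3)  txn=∅  M[L3]=82
step 14: P0: load  L3  ⟶  SIOI  (L3)  txn=BusRd  M[L3]=82
step 15: P3: load  L3  ⟶  SIOS  (L3)  txn=BusRd  M[L3]=82
step 16: P0: store L3 := 25  ⟶  MIII  (L3)  txn=BusUpgr+Flush  M[L3]=3
step 17: P3: load  L5  ⟶  IOIS  (L5)  txn=BusRd  M[L5]=10
step 18: P2: store L3 := 63  ⟶  IIMI  (L3)  txn=BusRdX+Flush  M[L3]=25
step 19: P3: load  L1  ⟶  IIIE  (L1)  txn=BusRd  M[L1]=20
step 20: P0: load  L3  ⟶  SIOI  (L3)  txn=BusRd  M[L3]=25
step 21: P2: store L3 := 21  ⟶  IIMI  (L3)  txn=BusUpgr  M[L3]=25
step 22: P3: load  L3  ⟶  IIOS  (L3)  txn=BusRd  M[L3]=25
step 23: P1: store L3 := 10  ⟶  IMII  (L3)  txn=BusRdX+Flush  M[L3]=21
step 24: P1: load  L3  ⟶  IMII  (L3)  txn=∅  M[L3]=21
step 25: P3: load  L3  ⟶  IOIS  (L3)  txn=BusRd  M[L3]=21
step 26: P1: load  L3  ⟶  IOIS  (L3)  txn=∅  M[L3]=21
step 27: P0: store L7 := 32  ⟶  MIII  (L7)  txn=BusRdX+Flush  M[L7]=64
step 28: P0: store L0 := 47  ⟶  MIII  (L0)  txn=BusRdX  M[L0]=50

bus = BusRd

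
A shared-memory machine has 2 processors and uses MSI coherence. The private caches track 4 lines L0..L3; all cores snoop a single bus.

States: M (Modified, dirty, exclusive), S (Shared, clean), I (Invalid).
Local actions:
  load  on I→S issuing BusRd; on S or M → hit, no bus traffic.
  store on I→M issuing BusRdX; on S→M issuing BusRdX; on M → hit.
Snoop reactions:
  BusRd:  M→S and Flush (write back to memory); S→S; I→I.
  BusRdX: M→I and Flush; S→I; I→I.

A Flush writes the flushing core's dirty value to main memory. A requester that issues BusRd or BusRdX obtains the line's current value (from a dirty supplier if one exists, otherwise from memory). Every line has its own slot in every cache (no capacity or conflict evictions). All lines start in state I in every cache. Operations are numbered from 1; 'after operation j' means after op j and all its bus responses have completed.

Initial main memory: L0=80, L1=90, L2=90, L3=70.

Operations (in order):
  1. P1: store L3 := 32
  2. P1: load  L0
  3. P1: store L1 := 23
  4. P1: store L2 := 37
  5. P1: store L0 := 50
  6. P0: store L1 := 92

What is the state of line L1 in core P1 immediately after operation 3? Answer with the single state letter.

state = M

1. P1: store L3 := 32  bus=[BusRdX]  L3: P0=I P1=M  mem[L3]=70
2. P1: load  L0  bus=[BusRd]  L0: P0=I P1=S  mem[L0]=80
3. P1: store L1 := 23  bus=[BusRdX]  L1: P0=I P1=M  mem[L1]=90
4. P1: store L2 := 37  bus=[BusRdX]  L2: P0=I P1=M  mem[L2]=90
5. P1: store L0 := 50  bus=[BusRdX]  L0: P0=I P1=M  mem[L0]=80
6. P0: store L1 := 92  bus=[BusRdX,Flush]  L1: P0=M P1=I  mem[L1]=23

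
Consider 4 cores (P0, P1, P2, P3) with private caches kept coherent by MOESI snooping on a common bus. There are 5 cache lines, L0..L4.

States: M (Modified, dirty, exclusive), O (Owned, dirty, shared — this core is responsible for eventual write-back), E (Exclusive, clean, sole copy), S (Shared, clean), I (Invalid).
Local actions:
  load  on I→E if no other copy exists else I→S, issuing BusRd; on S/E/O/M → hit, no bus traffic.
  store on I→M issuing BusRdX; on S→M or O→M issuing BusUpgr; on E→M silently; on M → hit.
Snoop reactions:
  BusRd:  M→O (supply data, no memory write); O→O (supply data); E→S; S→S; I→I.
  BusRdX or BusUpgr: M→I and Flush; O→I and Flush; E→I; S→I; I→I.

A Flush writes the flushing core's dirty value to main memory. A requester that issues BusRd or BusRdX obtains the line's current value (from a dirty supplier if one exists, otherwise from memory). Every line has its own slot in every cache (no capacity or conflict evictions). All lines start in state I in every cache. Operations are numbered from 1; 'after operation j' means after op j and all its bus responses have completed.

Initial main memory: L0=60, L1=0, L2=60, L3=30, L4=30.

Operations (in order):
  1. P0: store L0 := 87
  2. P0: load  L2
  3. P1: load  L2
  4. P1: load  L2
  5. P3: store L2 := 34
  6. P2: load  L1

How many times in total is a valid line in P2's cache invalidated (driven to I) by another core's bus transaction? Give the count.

  op1 P0: store L0 := 87 → M/I/I/I on L0; bus BusRdX; mem=60
  op2 P0: load  L2 → E/I/I/I on L2; bus BusRd; mem=60
  op3 P1: load  L2 → S/S/I/I on L2; bus BusRd; mem=60
  op4 P1: load  L2 → S/S/I/I on L2; bus (none); mem=60
  op5 P3: store L2 := 34 → I/I/I/M on L2; bus BusRdX; mem=60
  op6 P2: load  L1 → I/I/E/I on L1; bus BusRd; mem=0

invalidations = 0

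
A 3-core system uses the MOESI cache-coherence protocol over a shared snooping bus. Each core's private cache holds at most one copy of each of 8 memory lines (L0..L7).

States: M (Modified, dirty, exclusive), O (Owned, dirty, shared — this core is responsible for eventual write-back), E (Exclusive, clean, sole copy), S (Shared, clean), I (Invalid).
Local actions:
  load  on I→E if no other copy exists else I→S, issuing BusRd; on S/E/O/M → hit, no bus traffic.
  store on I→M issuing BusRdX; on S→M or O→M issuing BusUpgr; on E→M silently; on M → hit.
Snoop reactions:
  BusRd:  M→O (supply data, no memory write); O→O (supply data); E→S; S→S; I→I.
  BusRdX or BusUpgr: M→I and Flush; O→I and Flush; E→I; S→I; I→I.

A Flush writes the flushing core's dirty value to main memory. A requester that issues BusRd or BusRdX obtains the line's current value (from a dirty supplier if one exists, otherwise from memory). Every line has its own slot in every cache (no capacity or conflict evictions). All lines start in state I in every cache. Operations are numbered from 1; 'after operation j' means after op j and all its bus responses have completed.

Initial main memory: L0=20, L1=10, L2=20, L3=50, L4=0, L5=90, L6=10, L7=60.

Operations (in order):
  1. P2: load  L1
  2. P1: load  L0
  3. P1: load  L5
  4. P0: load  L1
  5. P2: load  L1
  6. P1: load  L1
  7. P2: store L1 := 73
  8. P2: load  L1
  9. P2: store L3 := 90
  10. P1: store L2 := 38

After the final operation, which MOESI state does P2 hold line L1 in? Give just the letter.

1. P2: load  L1  bus=[BusRd]  L1: P0=I P1=I P2=E  mem[L1]=10
2. P1: load  L0  bus=[BusRd]  L0: P0=I P1=E P2=I  mem[L0]=20
3. P1: load  L5  bus=[BusRd]  L5: P0=I P1=E P2=I  mem[L5]=90
4. P0: load  L1  bus=[BusRd]  L1: P0=S P1=I P2=S  mem[L1]=10
5. P2: load  L1  bus=[-]  L1: P0=S P1=I P2=S  mem[L1]=10
6. P1: load  L1  bus=[BusRd]  L1: P0=S P1=S P2=S  mem[L1]=10
7. P2: store L1 := 73  bus=[BusUpgr]  L1: P0=I P1=I P2=M  mem[L1]=10
8. P2: load  L1  bus=[-]  L1: P0=I P1=I P2=M  mem[L1]=10
9. P2: store L3 := 90  bus=[BusRdX]  L3: P0=I P1=I P2=M  mem[L3]=50
10. P1: store L2 := 38  bus=[BusRdX]  L2: P0=I P1=M P2=I  mem[L2]=20

state = M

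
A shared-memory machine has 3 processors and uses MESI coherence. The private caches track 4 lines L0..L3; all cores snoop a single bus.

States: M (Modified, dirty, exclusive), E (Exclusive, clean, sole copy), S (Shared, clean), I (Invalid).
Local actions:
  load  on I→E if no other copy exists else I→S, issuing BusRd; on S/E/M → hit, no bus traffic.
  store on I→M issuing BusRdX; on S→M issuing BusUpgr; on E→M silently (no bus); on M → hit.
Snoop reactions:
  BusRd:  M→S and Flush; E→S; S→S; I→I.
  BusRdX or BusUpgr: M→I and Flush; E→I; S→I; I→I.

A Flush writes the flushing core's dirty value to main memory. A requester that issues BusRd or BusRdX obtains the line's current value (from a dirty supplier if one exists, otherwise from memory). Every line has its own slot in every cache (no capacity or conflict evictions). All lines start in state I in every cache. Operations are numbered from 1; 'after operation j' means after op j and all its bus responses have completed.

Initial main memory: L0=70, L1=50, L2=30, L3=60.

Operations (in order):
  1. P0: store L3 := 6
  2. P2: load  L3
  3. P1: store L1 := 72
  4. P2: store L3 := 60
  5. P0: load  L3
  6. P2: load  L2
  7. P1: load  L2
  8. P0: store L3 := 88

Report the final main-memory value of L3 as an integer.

memory[L3] = 60

  op1 P0: store L3 := 6 → M/I/I on L3; bus BusRdX; mem=60
  op2 P2: load  L3 → S/I/S on L3; bus BusRd Flush; mem=6
  op3 P1: store L1 := 72 → I/M/I on L1; bus BusRdX; mem=50
  op4 P2: store L3 := 60 → I/I/M on L3; bus BusUpgr; mem=6
  op5 P0: load  L3 → S/I/S on L3; bus BusRd Flush; mem=60
  op6 P2: load  L2 → I/I/E on L2; bus BusRd; mem=30
  op7 P1: load  L2 → I/S/S on L2; bus BusRd; mem=30
  op8 P0: store L3 := 88 → M/I/I on L3; bus BusUpgr; mem=60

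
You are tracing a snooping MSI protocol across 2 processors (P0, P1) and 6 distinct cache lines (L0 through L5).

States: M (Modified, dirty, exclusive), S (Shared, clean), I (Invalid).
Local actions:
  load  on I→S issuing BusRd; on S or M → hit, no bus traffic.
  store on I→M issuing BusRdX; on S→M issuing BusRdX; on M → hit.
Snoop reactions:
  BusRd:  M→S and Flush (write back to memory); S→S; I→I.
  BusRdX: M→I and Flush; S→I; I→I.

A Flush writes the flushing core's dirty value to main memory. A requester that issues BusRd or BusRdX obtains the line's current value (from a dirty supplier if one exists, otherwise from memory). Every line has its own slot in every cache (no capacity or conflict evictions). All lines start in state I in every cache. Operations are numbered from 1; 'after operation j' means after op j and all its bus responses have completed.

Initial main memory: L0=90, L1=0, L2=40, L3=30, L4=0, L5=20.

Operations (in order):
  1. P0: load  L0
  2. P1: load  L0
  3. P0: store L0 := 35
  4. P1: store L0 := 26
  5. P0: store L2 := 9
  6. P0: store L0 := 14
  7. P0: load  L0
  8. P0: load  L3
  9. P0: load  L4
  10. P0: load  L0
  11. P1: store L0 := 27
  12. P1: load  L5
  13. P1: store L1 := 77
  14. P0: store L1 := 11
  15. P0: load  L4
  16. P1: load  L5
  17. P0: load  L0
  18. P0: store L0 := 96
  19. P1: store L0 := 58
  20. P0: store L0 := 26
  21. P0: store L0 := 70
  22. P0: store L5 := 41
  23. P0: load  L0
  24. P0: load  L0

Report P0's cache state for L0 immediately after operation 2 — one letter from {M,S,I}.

[1] P0: load  L0 | P0:S(90), P1:I | bus: BusRd
[2] P1: load  L0 | P0:S(90), P1:S(90) | bus: BusRd
[3] P0: store L0 := 35 | P0:M(35), P1:I | bus: BusRdX
[4] P1: store L0 := 26 | P0:I, P1:M(26) | bus: BusRdX,Flush
[5] P0: store L2 := 9 | P0:M(9), P1:I | bus: BusRdX
[6] P0: store L0 := 14 | P0:M(14), P1:I | bus: BusRdX,Flush
[7] P0: load  L0 | P0:M(14), P1:I | bus: none
[8] P0: load  L3 | P0:S(30), P1:I | bus: BusRd
[9] P0: load  L4 | P0:S(0), P1:I | bus: BusRd
[10] P0: load  L0 | P0:M(14), P1:I | bus: none
[11] P1: store L0 := 27 | P0:I, P1:M(27) | bus: BusRdX,Flush
[12] P1: load  L5 | P0:I, P1:S(20) | bus: BusRd
[13] P1: store L1 := 77 | P0:I, P1:M(77) | bus: BusRdX
[14] P0: store L1 := 11 | P0:M(11), P1:I | bus: BusRdX,Flush
[15] P0: load  L4 | P0:S(0), P1:I | bus: none
[16] P1: load  L5 | P0:I, P1:S(20) | bus: none
[17] P0: load  L0 | P0:S(27), P1:S(27) | bus: BusRd,Flush
[18] P0: store L0 := 96 | P0:M(96), P1:I | bus: BusRdX
[19] P1: store L0 := 58 | P0:I, P1:M(58) | bus: BusRdX,Flush
[20] P0: store L0 := 26 | P0:M(26), P1:I | bus: BusRdX,Flush
[21] P0: store L0 := 70 | P0:M(70), P1:I | bus: none
[22] P0: store L5 := 41 | P0:M(41), P1:I | bus: BusRdX
[23] P0: load  L0 | P0:M(70), P1:I | bus: none
[24] P0: load  L0 | P0:M(70), P1:I | bus: none

state = S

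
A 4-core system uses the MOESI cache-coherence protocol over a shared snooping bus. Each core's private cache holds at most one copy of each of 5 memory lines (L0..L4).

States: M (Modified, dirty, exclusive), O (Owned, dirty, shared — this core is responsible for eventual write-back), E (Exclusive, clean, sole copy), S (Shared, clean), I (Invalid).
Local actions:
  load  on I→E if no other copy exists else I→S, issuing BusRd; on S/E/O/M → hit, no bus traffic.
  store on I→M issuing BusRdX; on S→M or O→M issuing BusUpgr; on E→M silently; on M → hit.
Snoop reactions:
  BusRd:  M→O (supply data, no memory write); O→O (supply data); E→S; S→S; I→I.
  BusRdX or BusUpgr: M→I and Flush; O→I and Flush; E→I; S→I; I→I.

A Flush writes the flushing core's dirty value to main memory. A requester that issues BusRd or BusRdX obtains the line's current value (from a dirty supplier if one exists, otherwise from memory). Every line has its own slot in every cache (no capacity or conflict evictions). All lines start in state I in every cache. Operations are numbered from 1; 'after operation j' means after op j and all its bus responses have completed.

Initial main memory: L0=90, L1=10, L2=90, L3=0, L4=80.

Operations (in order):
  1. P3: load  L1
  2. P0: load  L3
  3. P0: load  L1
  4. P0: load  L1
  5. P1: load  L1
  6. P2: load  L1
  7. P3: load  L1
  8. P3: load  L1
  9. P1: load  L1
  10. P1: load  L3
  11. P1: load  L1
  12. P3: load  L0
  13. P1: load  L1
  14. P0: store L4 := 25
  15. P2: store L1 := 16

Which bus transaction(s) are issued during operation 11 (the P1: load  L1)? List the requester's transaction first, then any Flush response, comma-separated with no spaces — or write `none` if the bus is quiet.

[1] P3: load  L1 | P0:I, P1:I, P2:I, P3:E(10) | bus: BusRd
[2] P0: load  L3 | P0:E(0), P1:I, P2:I, P3:I | bus: BusRd
[3] P0: load  L1 | P0:S(10), P1:I, P2:I, P3:S(10) | bus: BusRd
[4] P0: load  L1 | P0:S(10), P1:I, P2:I, P3:S(10) | bus: none
[5] P1: load  L1 | P0:S(10), P1:S(10), P2:I, P3:S(10) | bus: BusRd
[6] P2: load  L1 | P0:S(10), P1:S(10), P2:S(10), P3:S(10) | bus: BusRd
[7] P3: load  L1 | P0:S(10), P1:S(10), P2:S(10), P3:S(10) | bus: none
[8] P3: load  L1 | P0:S(10), P1:S(10), P2:S(10), P3:S(10) | bus: none
[9] P1: load  L1 | P0:S(10), P1:S(10), P2:S(10), P3:S(10) | bus: none
[10] P1: load  L3 | P0:S(0), P1:S(0), P2:I, P3:I | bus: BusRd
[11] P1: load  L1 | P0:S(10), P1:S(10), P2:S(10), P3:S(10) | bus: none
[12] P3: load  L0 | P0:I, P1:I, P2:I, P3:E(90) | bus: BusRd
[13] P1: load  L1 | P0:S(10), P1:S(10), P2:S(10), P3:S(10) | bus: none
[14] P0: store L4 := 25 | P0:M(25), P1:I, P2:I, P3:I | bus: BusRdX
[15] P2: store L1 := 16 | P0:I, P1:I, P2:M(16), P3:I | bus: BusUpgr

bus = none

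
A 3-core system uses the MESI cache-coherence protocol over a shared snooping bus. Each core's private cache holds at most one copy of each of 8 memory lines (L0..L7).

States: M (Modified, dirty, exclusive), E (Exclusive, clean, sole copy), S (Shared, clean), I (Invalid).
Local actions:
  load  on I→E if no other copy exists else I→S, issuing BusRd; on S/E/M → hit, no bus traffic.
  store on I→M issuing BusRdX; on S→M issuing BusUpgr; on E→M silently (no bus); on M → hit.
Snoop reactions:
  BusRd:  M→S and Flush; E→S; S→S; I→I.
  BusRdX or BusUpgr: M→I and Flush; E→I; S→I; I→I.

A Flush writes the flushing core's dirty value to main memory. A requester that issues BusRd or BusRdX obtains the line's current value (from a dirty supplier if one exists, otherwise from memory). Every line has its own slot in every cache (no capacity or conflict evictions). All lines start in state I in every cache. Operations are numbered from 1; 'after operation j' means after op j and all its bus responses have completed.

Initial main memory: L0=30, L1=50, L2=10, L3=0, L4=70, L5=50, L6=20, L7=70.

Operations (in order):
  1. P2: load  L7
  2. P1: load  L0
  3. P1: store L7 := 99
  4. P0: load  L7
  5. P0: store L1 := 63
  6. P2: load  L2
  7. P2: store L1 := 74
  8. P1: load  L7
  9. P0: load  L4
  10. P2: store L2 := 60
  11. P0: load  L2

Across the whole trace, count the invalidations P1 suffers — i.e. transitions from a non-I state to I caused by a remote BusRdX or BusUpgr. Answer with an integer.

invalidations = 0

1. P2: load  L7  bus=[BusRd]  L7: P0=I P1=I P2=E  mem[L7]=70
2. P1: load  L0  bus=[BusRd]  L0: P0=I P1=E P2=I  mem[L0]=30
3. P1: store L7 := 99  bus=[BusRdX]  L7: P0=I P1=M P2=I  mem[L7]=70
4. P0: load  L7  bus=[BusRd,Flush]  L7: P0=S P1=S P2=I  mem[L7]=99
5. P0: store L1 := 63  bus=[BusRdX]  L1: P0=M P1=I P2=I  mem[L1]=50
6. P2: load  L2  bus=[BusRd]  L2: P0=I P1=I P2=E  mem[L2]=10
7. P2: store L1 := 74  bus=[BusRdX,Flush]  L1: P0=I P1=I P2=M  mem[L1]=63
8. P1: load  L7  bus=[-]  L7: P0=S P1=S P2=I  mem[L7]=99
9. P0: load  L4  bus=[BusRd]  L4: P0=E P1=I P2=I  mem[L4]=70
10. P2: store L2 := 60  bus=[-]  L2: P0=I P1=I P2=M  mem[L2]=10
11. P0: load  L2  bus=[BusRd,Flush]  L2: P0=S P1=I P2=S  mem[L2]=60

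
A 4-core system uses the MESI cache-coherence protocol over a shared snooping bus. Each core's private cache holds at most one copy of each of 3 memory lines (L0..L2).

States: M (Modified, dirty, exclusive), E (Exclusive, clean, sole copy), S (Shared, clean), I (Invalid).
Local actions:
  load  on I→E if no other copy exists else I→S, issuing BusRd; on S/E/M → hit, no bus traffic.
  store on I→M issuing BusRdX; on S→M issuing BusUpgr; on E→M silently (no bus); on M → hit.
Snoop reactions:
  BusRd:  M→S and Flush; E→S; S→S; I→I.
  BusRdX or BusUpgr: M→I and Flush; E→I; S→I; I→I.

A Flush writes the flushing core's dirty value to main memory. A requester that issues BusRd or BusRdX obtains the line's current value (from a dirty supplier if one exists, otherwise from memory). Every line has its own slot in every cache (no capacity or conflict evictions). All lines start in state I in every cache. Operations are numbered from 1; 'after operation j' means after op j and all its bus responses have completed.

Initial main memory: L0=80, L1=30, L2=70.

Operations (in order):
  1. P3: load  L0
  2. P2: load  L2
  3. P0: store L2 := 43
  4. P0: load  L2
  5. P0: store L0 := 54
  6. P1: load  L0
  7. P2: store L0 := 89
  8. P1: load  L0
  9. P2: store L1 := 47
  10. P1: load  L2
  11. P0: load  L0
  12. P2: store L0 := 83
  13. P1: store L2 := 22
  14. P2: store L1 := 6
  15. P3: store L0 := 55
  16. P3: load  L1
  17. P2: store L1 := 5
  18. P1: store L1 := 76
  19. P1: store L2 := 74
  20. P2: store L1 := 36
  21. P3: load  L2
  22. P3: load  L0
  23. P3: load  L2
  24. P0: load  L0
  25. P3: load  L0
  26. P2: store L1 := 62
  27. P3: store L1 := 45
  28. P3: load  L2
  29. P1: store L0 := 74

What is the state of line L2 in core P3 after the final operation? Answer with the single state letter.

step 1: P3: load  L0  ⟶  IIIE  (L0)  txn=BusRd  M[L0]=80
step 2: P2: load  L2  ⟶  IIEI  (L2)  txn=BusRd  M[L2]=70
step 3: P0: store L2 := 43  ⟶  MIII  (L2)  txn=BusRdX  M[L2]=70
step 4: P0: load  L2  ⟶  MIII  (L2)  txn=∅  M[L2]=70
step 5: P0: store L0 := 54  ⟶  MIII  (L0)  txn=BusRdX  M[L0]=80
step 6: P1: load  L0  ⟶  SSII  (L0)  txn=BusRd+Flush  M[L0]=54
step 7: P2: store L0 := 89  ⟶  IIMI  (L0)  txn=BusRdX  M[L0]=54
step 8: P1: load  L0  ⟶  ISSI  (L0)  txn=BusRd+Flush  M[L0]=89
step 9: P2: store L1 := 47  ⟶  IIMI  (L1)  txn=BusRdX  M[L1]=30
step 10: P1: load  L2  ⟶  SSII  (L2)  txn=BusRd+Flush  M[L2]=43
step 11: P0: load  L0  ⟶  SSSI  (L0)  txn=BusRd  M[L0]=89
step 12: P2: store L0 := 83  ⟶  IIMI  (L0)  txn=BusUpgr  M[L0]=89
step 13: P1: store L2 := 22  ⟶  IMII  (L2)  txn=BusUpgr  M[L2]=43
step 14: P2: store L1 := 6  ⟶  IIMI  (L1)  txn=∅  M[L1]=30
step 15: P3: store L0 := 55  ⟶  IIIM  (L0)  txn=BusRdX+Flush  M[L0]=83
step 16: P3: load  L1  ⟶  IISS  (L1)  txn=BusRd+Flush  M[L1]=6
step 17: P2: store L1 := 5  ⟶  IIMI  (L1)  txn=BusUpgr  M[L1]=6
step 18: P1: store L1 := 76  ⟶  IMII  (L1)  txn=BusRdX+Flush  M[L1]=5
step 19: P1: store L2 := 74  ⟶  IMII  (L2)  txn=∅  M[L2]=43
step 20: P2: store L1 := 36  ⟶  IIMI  (L1)  txn=BusRdX+Flush  M[L1]=76
step 21: P3: load  L2  ⟶  ISIS  (L2)  txn=BusRd+Flush  M[L2]=74
step 22: P3: load  L0  ⟶  IIIM  (L0)  txn=∅  M[L0]=83
step 23: P3: load  L2  ⟶  ISIS  (L2)  txn=∅  M[L2]=74
step 24: P0: load  L0  ⟶  SIIS  (L0)  txn=BusRd+Flush  M[L0]=55
step 25: P3: load  L0  ⟶  SIIS  (L0)  txn=∅  M[L0]=55
step 26: P2: store L1 := 62  ⟶  IIMI  (L1)  txn=∅  M[L1]=76
step 27: P3: store L1 := 45  ⟶  IIIM  (L1)  txn=BusRdX+Flush  M[L1]=62
step 28: P3: load  L2  ⟶  ISIS  (L2)  txn=∅  M[L2]=74
step 29: P1: store L0 := 74  ⟶  IMII  (L0)  txn=BusRdX  M[L0]=55

state = S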